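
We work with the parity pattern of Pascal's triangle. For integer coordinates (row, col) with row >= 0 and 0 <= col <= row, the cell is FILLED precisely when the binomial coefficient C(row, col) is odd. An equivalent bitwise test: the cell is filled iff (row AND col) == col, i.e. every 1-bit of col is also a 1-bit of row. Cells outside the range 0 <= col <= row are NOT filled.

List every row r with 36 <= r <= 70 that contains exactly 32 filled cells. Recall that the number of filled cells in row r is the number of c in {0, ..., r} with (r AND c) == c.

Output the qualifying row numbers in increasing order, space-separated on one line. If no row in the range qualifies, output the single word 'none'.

Answer: 47 55 59 61 62

Derivation:
Row r has 2^popcount(r) filled cells, so we need popcount(r) = log2(32) = 5.
Scan r = 36..70 and keep those with exactly 5 one-bits:
r=36=100100 popcount=2 -> skip
r=37=100101 popcount=3 -> skip
r=38=100110 popcount=3 -> skip
r=39=100111 popcount=4 -> skip
r=40=101000 popcount=2 -> skip
r=41=101001 popcount=3 -> skip
r=42=101010 popcount=3 -> skip
r=43=101011 popcount=4 -> skip
r=44=101100 popcount=3 -> skip
r=45=101101 popcount=4 -> skip
r=46=101110 popcount=4 -> skip
r=47=101111 popcount=5 -> KEEP
r=48=110000 popcount=2 -> skip
r=49=110001 popcount=3 -> skip
r=50=110010 popcount=3 -> skip
r=51=110011 popcount=4 -> skip
r=52=110100 popcount=3 -> skip
r=53=110101 popcount=4 -> skip
r=54=110110 popcount=4 -> skip
r=55=110111 popcount=5 -> KEEP
r=56=111000 popcount=3 -> skip
r=57=111001 popcount=4 -> skip
r=58=111010 popcount=4 -> skip
r=59=111011 popcount=5 -> KEEP
r=60=111100 popcount=4 -> skip
r=61=111101 popcount=5 -> KEEP
r=62=111110 popcount=5 -> KEEP
r=63=111111 popcount=6 -> skip
r=64=1000000 popcount=1 -> skip
r=65=1000001 popcount=2 -> skip
r=66=1000010 popcount=2 -> skip
r=67=1000011 popcount=3 -> skip
r=68=1000100 popcount=2 -> skip
r=69=1000101 popcount=3 -> skip
r=70=1000110 popcount=3 -> skip
Kept rows: 47 55 59 61 62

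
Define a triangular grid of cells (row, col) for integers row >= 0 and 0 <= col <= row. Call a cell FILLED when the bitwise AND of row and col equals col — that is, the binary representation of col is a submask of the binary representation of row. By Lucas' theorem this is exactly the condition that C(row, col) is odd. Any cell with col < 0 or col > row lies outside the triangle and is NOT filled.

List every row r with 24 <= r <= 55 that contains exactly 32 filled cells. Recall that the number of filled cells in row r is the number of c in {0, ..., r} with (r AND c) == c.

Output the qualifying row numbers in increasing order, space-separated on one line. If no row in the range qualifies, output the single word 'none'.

Row r has 2^popcount(r) filled cells, so we need popcount(r) = log2(32) = 5.
Scan r = 24..55 and keep those with exactly 5 one-bits:
r=24=11000 popcount=2 -> skip
r=25=11001 popcount=3 -> skip
r=26=11010 popcount=3 -> skip
r=27=11011 popcount=4 -> skip
r=28=11100 popcount=3 -> skip
r=29=11101 popcount=4 -> skip
r=30=11110 popcount=4 -> skip
r=31=11111 popcount=5 -> KEEP
r=32=100000 popcount=1 -> skip
r=33=100001 popcount=2 -> skip
r=34=100010 popcount=2 -> skip
r=35=100011 popcount=3 -> skip
r=36=100100 popcount=2 -> skip
r=37=100101 popcount=3 -> skip
r=38=100110 popcount=3 -> skip
r=39=100111 popcount=4 -> skip
r=40=101000 popcount=2 -> skip
r=41=101001 popcount=3 -> skip
r=42=101010 popcount=3 -> skip
r=43=101011 popcount=4 -> skip
r=44=101100 popcount=3 -> skip
r=45=101101 popcount=4 -> skip
r=46=101110 popcount=4 -> skip
r=47=101111 popcount=5 -> KEEP
r=48=110000 popcount=2 -> skip
r=49=110001 popcount=3 -> skip
r=50=110010 popcount=3 -> skip
r=51=110011 popcount=4 -> skip
r=52=110100 popcount=3 -> skip
r=53=110101 popcount=4 -> skip
r=54=110110 popcount=4 -> skip
r=55=110111 popcount=5 -> KEEP
Kept rows: 31 47 55

Answer: 31 47 55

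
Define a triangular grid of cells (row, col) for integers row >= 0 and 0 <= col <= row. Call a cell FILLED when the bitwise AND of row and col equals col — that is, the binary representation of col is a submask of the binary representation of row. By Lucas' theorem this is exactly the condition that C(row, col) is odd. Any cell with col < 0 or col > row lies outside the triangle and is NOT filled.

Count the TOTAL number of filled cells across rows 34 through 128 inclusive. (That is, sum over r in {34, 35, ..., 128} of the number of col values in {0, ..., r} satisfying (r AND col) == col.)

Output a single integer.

Answer: 1940

Derivation:
r34=100010 pc2: +4 =4
r35=100011 pc3: +8 =12
r36=100100 pc2: +4 =16
r37=100101 pc3: +8 =24
r38=100110 pc3: +8 =32
r39=100111 pc4: +16 =48
r40=101000 pc2: +4 =52
r41=101001 pc3: +8 =60
r42=101010 pc3: +8 =68
r43=101011 pc4: +16 =84
r44=101100 pc3: +8 =92
r45=101101 pc4: +16 =108
r46=101110 pc4: +16 =124
r47=101111 pc5: +32 =156
r48=110000 pc2: +4 =160
r49=110001 pc3: +8 =168
r50=110010 pc3: +8 =176
r51=110011 pc4: +16 =192
r52=110100 pc3: +8 =200
r53=110101 pc4: +16 =216
r54=110110 pc4: +16 =232
r55=110111 pc5: +32 =264
r56=111000 pc3: +8 =272
r57=111001 pc4: +16 =288
r58=111010 pc4: +16 =304
r59=111011 pc5: +32 =336
r60=111100 pc4: +16 =352
r61=111101 pc5: +32 =384
r62=111110 pc5: +32 =416
r63=111111 pc6: +64 =480
r64=1000000 pc1: +2 =482
r65=1000001 pc2: +4 =486
r66=1000010 pc2: +4 =490
r67=1000011 pc3: +8 =498
r68=1000100 pc2: +4 =502
r69=1000101 pc3: +8 =510
r70=1000110 pc3: +8 =518
r71=1000111 pc4: +16 =534
r72=1001000 pc2: +4 =538
r73=1001001 pc3: +8 =546
r74=1001010 pc3: +8 =554
r75=1001011 pc4: +16 =570
r76=1001100 pc3: +8 =578
r77=1001101 pc4: +16 =594
r78=1001110 pc4: +16 =610
r79=1001111 pc5: +32 =642
r80=1010000 pc2: +4 =646
r81=1010001 pc3: +8 =654
r82=1010010 pc3: +8 =662
r83=1010011 pc4: +16 =678
r84=1010100 pc3: +8 =686
r85=1010101 pc4: +16 =702
r86=1010110 pc4: +16 =718
r87=1010111 pc5: +32 =750
r88=1011000 pc3: +8 =758
r89=1011001 pc4: +16 =774
r90=1011010 pc4: +16 =790
r91=1011011 pc5: +32 =822
r92=1011100 pc4: +16 =838
r93=1011101 pc5: +32 =870
r94=1011110 pc5: +32 =902
r95=1011111 pc6: +64 =966
r96=1100000 pc2: +4 =970
r97=1100001 pc3: +8 =978
r98=1100010 pc3: +8 =986
r99=1100011 pc4: +16 =1002
r100=1100100 pc3: +8 =1010
r101=1100101 pc4: +16 =1026
r102=1100110 pc4: +16 =1042
r103=1100111 pc5: +32 =1074
r104=1101000 pc3: +8 =1082
r105=1101001 pc4: +16 =1098
r106=1101010 pc4: +16 =1114
r107=1101011 pc5: +32 =1146
r108=1101100 pc4: +16 =1162
r109=1101101 pc5: +32 =1194
r110=1101110 pc5: +32 =1226
r111=1101111 pc6: +64 =1290
r112=1110000 pc3: +8 =1298
r113=1110001 pc4: +16 =1314
r114=1110010 pc4: +16 =1330
r115=1110011 pc5: +32 =1362
r116=1110100 pc4: +16 =1378
r117=1110101 pc5: +32 =1410
r118=1110110 pc5: +32 =1442
r119=1110111 pc6: +64 =1506
r120=1111000 pc4: +16 =1522
r121=1111001 pc5: +32 =1554
r122=1111010 pc5: +32 =1586
r123=1111011 pc6: +64 =1650
r124=1111100 pc5: +32 =1682
r125=1111101 pc6: +64 =1746
r126=1111110 pc6: +64 =1810
r127=1111111 pc7: +128 =1938
r128=10000000 pc1: +2 =1940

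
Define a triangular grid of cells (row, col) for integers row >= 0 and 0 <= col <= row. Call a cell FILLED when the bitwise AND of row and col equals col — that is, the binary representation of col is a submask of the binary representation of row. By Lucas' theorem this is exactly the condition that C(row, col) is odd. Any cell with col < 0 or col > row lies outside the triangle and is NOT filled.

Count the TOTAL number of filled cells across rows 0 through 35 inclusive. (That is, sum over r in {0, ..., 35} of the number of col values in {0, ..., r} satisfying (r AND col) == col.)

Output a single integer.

r0=0 pc0: +1 =1
r1=1 pc1: +2 =3
r2=10 pc1: +2 =5
r3=11 pc2: +4 =9
r4=100 pc1: +2 =11
r5=101 pc2: +4 =15
r6=110 pc2: +4 =19
r7=111 pc3: +8 =27
r8=1000 pc1: +2 =29
r9=1001 pc2: +4 =33
r10=1010 pc2: +4 =37
r11=1011 pc3: +8 =45
r12=1100 pc2: +4 =49
r13=1101 pc3: +8 =57
r14=1110 pc3: +8 =65
r15=1111 pc4: +16 =81
r16=10000 pc1: +2 =83
r17=10001 pc2: +4 =87
r18=10010 pc2: +4 =91
r19=10011 pc3: +8 =99
r20=10100 pc2: +4 =103
r21=10101 pc3: +8 =111
r22=10110 pc3: +8 =119
r23=10111 pc4: +16 =135
r24=11000 pc2: +4 =139
r25=11001 pc3: +8 =147
r26=11010 pc3: +8 =155
r27=11011 pc4: +16 =171
r28=11100 pc3: +8 =179
r29=11101 pc4: +16 =195
r30=11110 pc4: +16 =211
r31=11111 pc5: +32 =243
r32=100000 pc1: +2 =245
r33=100001 pc2: +4 =249
r34=100010 pc2: +4 =253
r35=100011 pc3: +8 =261

Answer: 261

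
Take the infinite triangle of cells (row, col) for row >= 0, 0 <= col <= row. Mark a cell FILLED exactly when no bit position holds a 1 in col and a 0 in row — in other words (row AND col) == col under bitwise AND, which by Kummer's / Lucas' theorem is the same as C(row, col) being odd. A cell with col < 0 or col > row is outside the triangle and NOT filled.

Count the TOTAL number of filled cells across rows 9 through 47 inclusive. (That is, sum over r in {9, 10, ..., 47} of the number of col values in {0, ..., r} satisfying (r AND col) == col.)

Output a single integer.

Answer: 376

Derivation:
r9=1001 pc2: +4 =4
r10=1010 pc2: +4 =8
r11=1011 pc3: +8 =16
r12=1100 pc2: +4 =20
r13=1101 pc3: +8 =28
r14=1110 pc3: +8 =36
r15=1111 pc4: +16 =52
r16=10000 pc1: +2 =54
r17=10001 pc2: +4 =58
r18=10010 pc2: +4 =62
r19=10011 pc3: +8 =70
r20=10100 pc2: +4 =74
r21=10101 pc3: +8 =82
r22=10110 pc3: +8 =90
r23=10111 pc4: +16 =106
r24=11000 pc2: +4 =110
r25=11001 pc3: +8 =118
r26=11010 pc3: +8 =126
r27=11011 pc4: +16 =142
r28=11100 pc3: +8 =150
r29=11101 pc4: +16 =166
r30=11110 pc4: +16 =182
r31=11111 pc5: +32 =214
r32=100000 pc1: +2 =216
r33=100001 pc2: +4 =220
r34=100010 pc2: +4 =224
r35=100011 pc3: +8 =232
r36=100100 pc2: +4 =236
r37=100101 pc3: +8 =244
r38=100110 pc3: +8 =252
r39=100111 pc4: +16 =268
r40=101000 pc2: +4 =272
r41=101001 pc3: +8 =280
r42=101010 pc3: +8 =288
r43=101011 pc4: +16 =304
r44=101100 pc3: +8 =312
r45=101101 pc4: +16 =328
r46=101110 pc4: +16 =344
r47=101111 pc5: +32 =376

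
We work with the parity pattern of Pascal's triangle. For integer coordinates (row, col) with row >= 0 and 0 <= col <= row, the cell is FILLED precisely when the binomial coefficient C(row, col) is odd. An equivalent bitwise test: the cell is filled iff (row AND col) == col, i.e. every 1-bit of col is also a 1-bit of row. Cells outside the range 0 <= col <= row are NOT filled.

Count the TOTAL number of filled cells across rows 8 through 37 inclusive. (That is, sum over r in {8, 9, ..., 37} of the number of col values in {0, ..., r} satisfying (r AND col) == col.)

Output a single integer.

Answer: 246

Derivation:
r8=1000 pc1: +2 =2
r9=1001 pc2: +4 =6
r10=1010 pc2: +4 =10
r11=1011 pc3: +8 =18
r12=1100 pc2: +4 =22
r13=1101 pc3: +8 =30
r14=1110 pc3: +8 =38
r15=1111 pc4: +16 =54
r16=10000 pc1: +2 =56
r17=10001 pc2: +4 =60
r18=10010 pc2: +4 =64
r19=10011 pc3: +8 =72
r20=10100 pc2: +4 =76
r21=10101 pc3: +8 =84
r22=10110 pc3: +8 =92
r23=10111 pc4: +16 =108
r24=11000 pc2: +4 =112
r25=11001 pc3: +8 =120
r26=11010 pc3: +8 =128
r27=11011 pc4: +16 =144
r28=11100 pc3: +8 =152
r29=11101 pc4: +16 =168
r30=11110 pc4: +16 =184
r31=11111 pc5: +32 =216
r32=100000 pc1: +2 =218
r33=100001 pc2: +4 =222
r34=100010 pc2: +4 =226
r35=100011 pc3: +8 =234
r36=100100 pc2: +4 =238
r37=100101 pc3: +8 =246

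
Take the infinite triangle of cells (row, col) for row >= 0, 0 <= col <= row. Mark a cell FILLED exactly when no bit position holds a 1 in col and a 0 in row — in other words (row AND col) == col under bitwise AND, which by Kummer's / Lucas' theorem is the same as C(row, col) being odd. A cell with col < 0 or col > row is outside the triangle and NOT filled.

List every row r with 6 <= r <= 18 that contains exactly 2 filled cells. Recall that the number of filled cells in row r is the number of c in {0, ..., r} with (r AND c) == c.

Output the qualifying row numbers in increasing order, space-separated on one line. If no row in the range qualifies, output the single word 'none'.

Answer: 8 16

Derivation:
Row r has 2^popcount(r) filled cells, so we need popcount(r) = log2(2) = 1.
Scan r = 6..18 and keep those with exactly 1 one-bits:
r=6=110 popcount=2 -> skip
r=7=111 popcount=3 -> skip
r=8=1000 popcount=1 -> KEEP
r=9=1001 popcount=2 -> skip
r=10=1010 popcount=2 -> skip
r=11=1011 popcount=3 -> skip
r=12=1100 popcount=2 -> skip
r=13=1101 popcount=3 -> skip
r=14=1110 popcount=3 -> skip
r=15=1111 popcount=4 -> skip
r=16=10000 popcount=1 -> KEEP
r=17=10001 popcount=2 -> skip
r=18=10010 popcount=2 -> skip
Kept rows: 8 16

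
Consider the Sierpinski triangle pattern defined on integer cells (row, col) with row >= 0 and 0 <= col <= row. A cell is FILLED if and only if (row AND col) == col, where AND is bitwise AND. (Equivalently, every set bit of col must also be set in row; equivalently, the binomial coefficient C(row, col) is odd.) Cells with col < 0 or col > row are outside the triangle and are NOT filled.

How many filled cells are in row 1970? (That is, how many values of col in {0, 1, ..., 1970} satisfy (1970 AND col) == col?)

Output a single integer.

Answer: 128

Derivation:
1970 in binary = 11110110010
popcount(1970) = number of 1-bits in 11110110010 = 7
A col c satisfies (1970 AND c) == c iff every set bit of c is also set in 1970; each of the 7 set bits of 1970 can independently be on or off in c.
count = 2^7 = 128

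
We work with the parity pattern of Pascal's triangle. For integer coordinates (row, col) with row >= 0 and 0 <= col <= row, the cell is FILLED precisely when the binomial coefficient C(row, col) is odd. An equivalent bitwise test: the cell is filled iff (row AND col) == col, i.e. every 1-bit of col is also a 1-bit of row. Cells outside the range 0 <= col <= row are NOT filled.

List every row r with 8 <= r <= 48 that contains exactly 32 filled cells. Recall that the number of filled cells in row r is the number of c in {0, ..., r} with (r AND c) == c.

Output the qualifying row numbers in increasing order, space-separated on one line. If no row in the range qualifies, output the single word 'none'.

Row r has 2^popcount(r) filled cells, so we need popcount(r) = log2(32) = 5.
Scan r = 8..48 and keep those with exactly 5 one-bits:
r=8=1000 popcount=1 -> skip
r=9=1001 popcount=2 -> skip
r=10=1010 popcount=2 -> skip
r=11=1011 popcount=3 -> skip
r=12=1100 popcount=2 -> skip
r=13=1101 popcount=3 -> skip
r=14=1110 popcount=3 -> skip
r=15=1111 popcount=4 -> skip
r=16=10000 popcount=1 -> skip
r=17=10001 popcount=2 -> skip
r=18=10010 popcount=2 -> skip
r=19=10011 popcount=3 -> skip
r=20=10100 popcount=2 -> skip
r=21=10101 popcount=3 -> skip
r=22=10110 popcount=3 -> skip
r=23=10111 popcount=4 -> skip
r=24=11000 popcount=2 -> skip
r=25=11001 popcount=3 -> skip
r=26=11010 popcount=3 -> skip
r=27=11011 popcount=4 -> skip
r=28=11100 popcount=3 -> skip
r=29=11101 popcount=4 -> skip
r=30=11110 popcount=4 -> skip
r=31=11111 popcount=5 -> KEEP
r=32=100000 popcount=1 -> skip
r=33=100001 popcount=2 -> skip
r=34=100010 popcount=2 -> skip
r=35=100011 popcount=3 -> skip
r=36=100100 popcount=2 -> skip
r=37=100101 popcount=3 -> skip
r=38=100110 popcount=3 -> skip
r=39=100111 popcount=4 -> skip
r=40=101000 popcount=2 -> skip
r=41=101001 popcount=3 -> skip
r=42=101010 popcount=3 -> skip
r=43=101011 popcount=4 -> skip
r=44=101100 popcount=3 -> skip
r=45=101101 popcount=4 -> skip
r=46=101110 popcount=4 -> skip
r=47=101111 popcount=5 -> KEEP
r=48=110000 popcount=2 -> skip
Kept rows: 31 47

Answer: 31 47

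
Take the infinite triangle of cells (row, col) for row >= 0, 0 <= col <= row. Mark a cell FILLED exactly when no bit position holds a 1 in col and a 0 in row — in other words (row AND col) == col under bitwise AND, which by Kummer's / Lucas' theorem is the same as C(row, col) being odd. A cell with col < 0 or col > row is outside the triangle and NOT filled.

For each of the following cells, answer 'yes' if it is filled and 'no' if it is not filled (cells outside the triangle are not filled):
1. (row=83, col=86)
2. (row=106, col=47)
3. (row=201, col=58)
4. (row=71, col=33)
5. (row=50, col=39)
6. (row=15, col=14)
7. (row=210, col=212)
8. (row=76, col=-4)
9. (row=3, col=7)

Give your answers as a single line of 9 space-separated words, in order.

Answer: no no no no no yes no no no

Derivation:
(83,86): col outside [0, 83] -> not filled
(106,47): row=0b1101010, col=0b101111, row AND col = 0b101010 = 42; 42 != 47 -> empty
(201,58): row=0b11001001, col=0b111010, row AND col = 0b1000 = 8; 8 != 58 -> empty
(71,33): row=0b1000111, col=0b100001, row AND col = 0b1 = 1; 1 != 33 -> empty
(50,39): row=0b110010, col=0b100111, row AND col = 0b100010 = 34; 34 != 39 -> empty
(15,14): row=0b1111, col=0b1110, row AND col = 0b1110 = 14; 14 == 14 -> filled
(210,212): col outside [0, 210] -> not filled
(76,-4): col outside [0, 76] -> not filled
(3,7): col outside [0, 3] -> not filled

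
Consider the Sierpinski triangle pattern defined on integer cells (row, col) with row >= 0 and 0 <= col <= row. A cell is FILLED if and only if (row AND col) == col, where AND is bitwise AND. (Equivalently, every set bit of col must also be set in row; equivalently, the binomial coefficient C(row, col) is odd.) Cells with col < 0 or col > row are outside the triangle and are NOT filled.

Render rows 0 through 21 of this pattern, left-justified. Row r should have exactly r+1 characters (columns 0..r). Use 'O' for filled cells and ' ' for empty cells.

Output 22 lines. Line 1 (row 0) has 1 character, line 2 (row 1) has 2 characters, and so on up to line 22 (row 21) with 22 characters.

r0=0: O
r1=1: OO
r2=10: O O
r3=11: OOOO
r4=100: O   O
r5=101: OO  OO
r6=110: O O O O
r7=111: OOOOOOOO
r8=1000: O       O
r9=1001: OO      OO
r10=1010: O O     O O
r11=1011: OOOO    OOOO
r12=1100: O   O   O   O
r13=1101: OO  OO  OO  OO
r14=1110: O O O O O O O O
r15=1111: OOOOOOOOOOOOOOOO
r16=10000: O               O
r17=10001: OO              OO
r18=10010: O O             O O
r19=10011: OOOO            OOOO
r20=10100: O   O           O   O
r21=10101: OO  OO          OO  OO

Answer: O
OO
O O
OOOO
O   O
OO  OO
O O O O
OOOOOOOO
O       O
OO      OO
O O     O O
OOOO    OOOO
O   O   O   O
OO  OO  OO  OO
O O O O O O O O
OOOOOOOOOOOOOOOO
O               O
OO              OO
O O             O O
OOOO            OOOO
O   O           O   O
OO  OO          OO  OO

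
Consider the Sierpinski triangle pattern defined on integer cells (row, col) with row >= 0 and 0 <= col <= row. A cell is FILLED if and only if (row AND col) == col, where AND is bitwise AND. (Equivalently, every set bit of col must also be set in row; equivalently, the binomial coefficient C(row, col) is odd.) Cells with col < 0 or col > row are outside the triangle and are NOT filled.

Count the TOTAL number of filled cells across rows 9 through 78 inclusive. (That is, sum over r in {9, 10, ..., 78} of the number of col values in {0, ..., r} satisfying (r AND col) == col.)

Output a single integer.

r9=1001 pc2: +4 =4
r10=1010 pc2: +4 =8
r11=1011 pc3: +8 =16
r12=1100 pc2: +4 =20
r13=1101 pc3: +8 =28
r14=1110 pc3: +8 =36
r15=1111 pc4: +16 =52
r16=10000 pc1: +2 =54
r17=10001 pc2: +4 =58
r18=10010 pc2: +4 =62
r19=10011 pc3: +8 =70
r20=10100 pc2: +4 =74
r21=10101 pc3: +8 =82
r22=10110 pc3: +8 =90
r23=10111 pc4: +16 =106
r24=11000 pc2: +4 =110
r25=11001 pc3: +8 =118
r26=11010 pc3: +8 =126
r27=11011 pc4: +16 =142
r28=11100 pc3: +8 =150
r29=11101 pc4: +16 =166
r30=11110 pc4: +16 =182
r31=11111 pc5: +32 =214
r32=100000 pc1: +2 =216
r33=100001 pc2: +4 =220
r34=100010 pc2: +4 =224
r35=100011 pc3: +8 =232
r36=100100 pc2: +4 =236
r37=100101 pc3: +8 =244
r38=100110 pc3: +8 =252
r39=100111 pc4: +16 =268
r40=101000 pc2: +4 =272
r41=101001 pc3: +8 =280
r42=101010 pc3: +8 =288
r43=101011 pc4: +16 =304
r44=101100 pc3: +8 =312
r45=101101 pc4: +16 =328
r46=101110 pc4: +16 =344
r47=101111 pc5: +32 =376
r48=110000 pc2: +4 =380
r49=110001 pc3: +8 =388
r50=110010 pc3: +8 =396
r51=110011 pc4: +16 =412
r52=110100 pc3: +8 =420
r53=110101 pc4: +16 =436
r54=110110 pc4: +16 =452
r55=110111 pc5: +32 =484
r56=111000 pc3: +8 =492
r57=111001 pc4: +16 =508
r58=111010 pc4: +16 =524
r59=111011 pc5: +32 =556
r60=111100 pc4: +16 =572
r61=111101 pc5: +32 =604
r62=111110 pc5: +32 =636
r63=111111 pc6: +64 =700
r64=1000000 pc1: +2 =702
r65=1000001 pc2: +4 =706
r66=1000010 pc2: +4 =710
r67=1000011 pc3: +8 =718
r68=1000100 pc2: +4 =722
r69=1000101 pc3: +8 =730
r70=1000110 pc3: +8 =738
r71=1000111 pc4: +16 =754
r72=1001000 pc2: +4 =758
r73=1001001 pc3: +8 =766
r74=1001010 pc3: +8 =774
r75=1001011 pc4: +16 =790
r76=1001100 pc3: +8 =798
r77=1001101 pc4: +16 =814
r78=1001110 pc4: +16 =830

Answer: 830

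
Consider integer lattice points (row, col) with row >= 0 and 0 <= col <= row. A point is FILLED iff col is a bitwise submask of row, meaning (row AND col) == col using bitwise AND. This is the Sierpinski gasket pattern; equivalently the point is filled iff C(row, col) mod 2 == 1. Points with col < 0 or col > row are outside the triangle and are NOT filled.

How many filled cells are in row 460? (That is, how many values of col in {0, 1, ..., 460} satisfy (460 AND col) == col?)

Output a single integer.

460 in binary = 111001100
popcount(460) = number of 1-bits in 111001100 = 5
A col c satisfies (460 AND c) == c iff every set bit of c is also set in 460; each of the 5 set bits of 460 can independently be on or off in c.
count = 2^5 = 32

Answer: 32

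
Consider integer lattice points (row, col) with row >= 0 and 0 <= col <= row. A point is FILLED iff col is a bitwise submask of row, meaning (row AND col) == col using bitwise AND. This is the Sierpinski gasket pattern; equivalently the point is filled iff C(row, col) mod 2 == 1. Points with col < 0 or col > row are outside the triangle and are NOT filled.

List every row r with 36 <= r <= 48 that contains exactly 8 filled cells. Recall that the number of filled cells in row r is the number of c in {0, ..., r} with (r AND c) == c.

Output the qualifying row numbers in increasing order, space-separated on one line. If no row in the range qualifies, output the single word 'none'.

Row r has 2^popcount(r) filled cells, so we need popcount(r) = log2(8) = 3.
Scan r = 36..48 and keep those with exactly 3 one-bits:
r=36=100100 popcount=2 -> skip
r=37=100101 popcount=3 -> KEEP
r=38=100110 popcount=3 -> KEEP
r=39=100111 popcount=4 -> skip
r=40=101000 popcount=2 -> skip
r=41=101001 popcount=3 -> KEEP
r=42=101010 popcount=3 -> KEEP
r=43=101011 popcount=4 -> skip
r=44=101100 popcount=3 -> KEEP
r=45=101101 popcount=4 -> skip
r=46=101110 popcount=4 -> skip
r=47=101111 popcount=5 -> skip
r=48=110000 popcount=2 -> skip
Kept rows: 37 38 41 42 44

Answer: 37 38 41 42 44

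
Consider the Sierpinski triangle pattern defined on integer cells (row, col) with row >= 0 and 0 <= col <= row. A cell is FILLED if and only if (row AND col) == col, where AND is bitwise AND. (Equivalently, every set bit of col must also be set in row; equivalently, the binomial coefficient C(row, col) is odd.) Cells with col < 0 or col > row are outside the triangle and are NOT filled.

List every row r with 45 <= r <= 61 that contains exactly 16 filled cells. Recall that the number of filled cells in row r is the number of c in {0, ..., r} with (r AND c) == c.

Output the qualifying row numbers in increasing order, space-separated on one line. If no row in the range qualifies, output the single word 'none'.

Row r has 2^popcount(r) filled cells, so we need popcount(r) = log2(16) = 4.
Scan r = 45..61 and keep those with exactly 4 one-bits:
r=45=101101 popcount=4 -> KEEP
r=46=101110 popcount=4 -> KEEP
r=47=101111 popcount=5 -> skip
r=48=110000 popcount=2 -> skip
r=49=110001 popcount=3 -> skip
r=50=110010 popcount=3 -> skip
r=51=110011 popcount=4 -> KEEP
r=52=110100 popcount=3 -> skip
r=53=110101 popcount=4 -> KEEP
r=54=110110 popcount=4 -> KEEP
r=55=110111 popcount=5 -> skip
r=56=111000 popcount=3 -> skip
r=57=111001 popcount=4 -> KEEP
r=58=111010 popcount=4 -> KEEP
r=59=111011 popcount=5 -> skip
r=60=111100 popcount=4 -> KEEP
r=61=111101 popcount=5 -> skip
Kept rows: 45 46 51 53 54 57 58 60

Answer: 45 46 51 53 54 57 58 60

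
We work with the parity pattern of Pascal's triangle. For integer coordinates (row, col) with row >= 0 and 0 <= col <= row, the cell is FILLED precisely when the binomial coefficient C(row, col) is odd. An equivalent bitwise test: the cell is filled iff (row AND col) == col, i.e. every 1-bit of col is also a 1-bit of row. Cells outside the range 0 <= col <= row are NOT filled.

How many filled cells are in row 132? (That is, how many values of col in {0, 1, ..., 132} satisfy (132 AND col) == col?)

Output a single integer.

132 in binary = 10000100
popcount(132) = number of 1-bits in 10000100 = 2
A col c satisfies (132 AND c) == c iff every set bit of c is also set in 132; each of the 2 set bits of 132 can independently be on or off in c.
count = 2^2 = 4

Answer: 4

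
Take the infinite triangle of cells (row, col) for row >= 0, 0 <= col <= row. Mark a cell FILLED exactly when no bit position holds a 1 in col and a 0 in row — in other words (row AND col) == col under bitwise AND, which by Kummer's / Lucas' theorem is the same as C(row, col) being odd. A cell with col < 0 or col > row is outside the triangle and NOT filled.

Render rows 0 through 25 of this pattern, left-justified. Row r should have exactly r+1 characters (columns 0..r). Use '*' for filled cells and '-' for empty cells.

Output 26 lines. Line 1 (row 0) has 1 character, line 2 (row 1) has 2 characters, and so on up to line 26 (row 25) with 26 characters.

r0=0: *
r1=1: **
r2=10: *-*
r3=11: ****
r4=100: *---*
r5=101: **--**
r6=110: *-*-*-*
r7=111: ********
r8=1000: *-------*
r9=1001: **------**
r10=1010: *-*-----*-*
r11=1011: ****----****
r12=1100: *---*---*---*
r13=1101: **--**--**--**
r14=1110: *-*-*-*-*-*-*-*
r15=1111: ****************
r16=10000: *---------------*
r17=10001: **--------------**
r18=10010: *-*-------------*-*
r19=10011: ****------------****
r20=10100: *---*-----------*---*
r21=10101: **--**----------**--**
r22=10110: *-*-*-*---------*-*-*-*
r23=10111: ********--------********
r24=11000: *-------*-------*-------*
r25=11001: **------**------**------**

Answer: *
**
*-*
****
*---*
**--**
*-*-*-*
********
*-------*
**------**
*-*-----*-*
****----****
*---*---*---*
**--**--**--**
*-*-*-*-*-*-*-*
****************
*---------------*
**--------------**
*-*-------------*-*
****------------****
*---*-----------*---*
**--**----------**--**
*-*-*-*---------*-*-*-*
********--------********
*-------*-------*-------*
**------**------**------**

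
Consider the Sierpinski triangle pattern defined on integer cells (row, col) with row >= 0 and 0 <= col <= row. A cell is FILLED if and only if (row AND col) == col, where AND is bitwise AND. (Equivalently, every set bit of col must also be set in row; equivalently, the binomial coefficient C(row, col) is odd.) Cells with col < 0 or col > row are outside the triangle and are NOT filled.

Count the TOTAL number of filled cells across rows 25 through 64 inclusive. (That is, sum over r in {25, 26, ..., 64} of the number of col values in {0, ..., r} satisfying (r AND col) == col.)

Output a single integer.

r25=11001 pc3: +8 =8
r26=11010 pc3: +8 =16
r27=11011 pc4: +16 =32
r28=11100 pc3: +8 =40
r29=11101 pc4: +16 =56
r30=11110 pc4: +16 =72
r31=11111 pc5: +32 =104
r32=100000 pc1: +2 =106
r33=100001 pc2: +4 =110
r34=100010 pc2: +4 =114
r35=100011 pc3: +8 =122
r36=100100 pc2: +4 =126
r37=100101 pc3: +8 =134
r38=100110 pc3: +8 =142
r39=100111 pc4: +16 =158
r40=101000 pc2: +4 =162
r41=101001 pc3: +8 =170
r42=101010 pc3: +8 =178
r43=101011 pc4: +16 =194
r44=101100 pc3: +8 =202
r45=101101 pc4: +16 =218
r46=101110 pc4: +16 =234
r47=101111 pc5: +32 =266
r48=110000 pc2: +4 =270
r49=110001 pc3: +8 =278
r50=110010 pc3: +8 =286
r51=110011 pc4: +16 =302
r52=110100 pc3: +8 =310
r53=110101 pc4: +16 =326
r54=110110 pc4: +16 =342
r55=110111 pc5: +32 =374
r56=111000 pc3: +8 =382
r57=111001 pc4: +16 =398
r58=111010 pc4: +16 =414
r59=111011 pc5: +32 =446
r60=111100 pc4: +16 =462
r61=111101 pc5: +32 =494
r62=111110 pc5: +32 =526
r63=111111 pc6: +64 =590
r64=1000000 pc1: +2 =592

Answer: 592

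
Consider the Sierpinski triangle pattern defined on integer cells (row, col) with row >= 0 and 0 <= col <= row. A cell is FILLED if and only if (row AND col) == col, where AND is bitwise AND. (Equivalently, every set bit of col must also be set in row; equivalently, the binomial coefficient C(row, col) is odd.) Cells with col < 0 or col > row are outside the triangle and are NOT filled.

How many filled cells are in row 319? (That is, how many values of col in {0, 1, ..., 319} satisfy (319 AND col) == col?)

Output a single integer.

Answer: 128

Derivation:
319 in binary = 100111111
popcount(319) = number of 1-bits in 100111111 = 7
A col c satisfies (319 AND c) == c iff every set bit of c is also set in 319; each of the 7 set bits of 319 can independently be on or off in c.
count = 2^7 = 128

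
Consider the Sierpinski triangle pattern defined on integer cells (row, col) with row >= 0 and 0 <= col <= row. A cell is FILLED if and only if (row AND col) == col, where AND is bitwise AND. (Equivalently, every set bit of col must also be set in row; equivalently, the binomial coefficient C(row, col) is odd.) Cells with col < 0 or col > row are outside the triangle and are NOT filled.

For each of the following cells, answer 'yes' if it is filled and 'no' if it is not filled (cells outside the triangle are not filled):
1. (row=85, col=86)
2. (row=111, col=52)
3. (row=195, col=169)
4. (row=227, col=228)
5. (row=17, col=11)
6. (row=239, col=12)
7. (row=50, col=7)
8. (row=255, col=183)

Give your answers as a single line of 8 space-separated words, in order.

(85,86): col outside [0, 85] -> not filled
(111,52): row=0b1101111, col=0b110100, row AND col = 0b100100 = 36; 36 != 52 -> empty
(195,169): row=0b11000011, col=0b10101001, row AND col = 0b10000001 = 129; 129 != 169 -> empty
(227,228): col outside [0, 227] -> not filled
(17,11): row=0b10001, col=0b1011, row AND col = 0b1 = 1; 1 != 11 -> empty
(239,12): row=0b11101111, col=0b1100, row AND col = 0b1100 = 12; 12 == 12 -> filled
(50,7): row=0b110010, col=0b111, row AND col = 0b10 = 2; 2 != 7 -> empty
(255,183): row=0b11111111, col=0b10110111, row AND col = 0b10110111 = 183; 183 == 183 -> filled

Answer: no no no no no yes no yes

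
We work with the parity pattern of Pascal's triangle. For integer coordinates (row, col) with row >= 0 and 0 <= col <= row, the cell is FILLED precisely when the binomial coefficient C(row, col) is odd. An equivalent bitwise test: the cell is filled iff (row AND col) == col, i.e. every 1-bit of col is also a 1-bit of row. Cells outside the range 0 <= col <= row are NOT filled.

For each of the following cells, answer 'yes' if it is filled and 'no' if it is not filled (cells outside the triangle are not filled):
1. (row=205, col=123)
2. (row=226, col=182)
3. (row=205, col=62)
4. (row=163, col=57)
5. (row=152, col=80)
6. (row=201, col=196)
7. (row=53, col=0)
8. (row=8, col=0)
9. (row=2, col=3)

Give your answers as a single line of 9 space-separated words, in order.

Answer: no no no no no no yes yes no

Derivation:
(205,123): row=0b11001101, col=0b1111011, row AND col = 0b1001001 = 73; 73 != 123 -> empty
(226,182): row=0b11100010, col=0b10110110, row AND col = 0b10100010 = 162; 162 != 182 -> empty
(205,62): row=0b11001101, col=0b111110, row AND col = 0b1100 = 12; 12 != 62 -> empty
(163,57): row=0b10100011, col=0b111001, row AND col = 0b100001 = 33; 33 != 57 -> empty
(152,80): row=0b10011000, col=0b1010000, row AND col = 0b10000 = 16; 16 != 80 -> empty
(201,196): row=0b11001001, col=0b11000100, row AND col = 0b11000000 = 192; 192 != 196 -> empty
(53,0): row=0b110101, col=0b0, row AND col = 0b0 = 0; 0 == 0 -> filled
(8,0): row=0b1000, col=0b0, row AND col = 0b0 = 0; 0 == 0 -> filled
(2,3): col outside [0, 2] -> not filled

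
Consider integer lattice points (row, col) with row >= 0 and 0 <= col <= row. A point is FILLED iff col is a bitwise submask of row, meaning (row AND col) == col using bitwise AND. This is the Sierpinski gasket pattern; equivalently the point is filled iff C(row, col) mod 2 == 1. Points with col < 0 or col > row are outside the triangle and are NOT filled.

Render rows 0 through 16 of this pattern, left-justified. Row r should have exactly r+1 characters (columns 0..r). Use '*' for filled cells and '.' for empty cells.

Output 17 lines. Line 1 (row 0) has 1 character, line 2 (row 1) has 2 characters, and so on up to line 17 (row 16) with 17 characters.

r0=0: *
r1=1: **
r2=10: *.*
r3=11: ****
r4=100: *...*
r5=101: **..**
r6=110: *.*.*.*
r7=111: ********
r8=1000: *.......*
r9=1001: **......**
r10=1010: *.*.....*.*
r11=1011: ****....****
r12=1100: *...*...*...*
r13=1101: **..**..**..**
r14=1110: *.*.*.*.*.*.*.*
r15=1111: ****************
r16=10000: *...............*

Answer: *
**
*.*
****
*...*
**..**
*.*.*.*
********
*.......*
**......**
*.*.....*.*
****....****
*...*...*...*
**..**..**..**
*.*.*.*.*.*.*.*
****************
*...............*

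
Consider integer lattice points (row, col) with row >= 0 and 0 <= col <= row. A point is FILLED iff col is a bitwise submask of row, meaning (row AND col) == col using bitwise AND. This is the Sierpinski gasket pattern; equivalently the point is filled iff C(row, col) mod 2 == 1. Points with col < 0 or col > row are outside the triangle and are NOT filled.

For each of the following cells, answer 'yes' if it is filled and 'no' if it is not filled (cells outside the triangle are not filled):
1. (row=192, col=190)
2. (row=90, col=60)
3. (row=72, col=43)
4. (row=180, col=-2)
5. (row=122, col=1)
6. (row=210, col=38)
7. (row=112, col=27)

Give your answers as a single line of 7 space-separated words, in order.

Answer: no no no no no no no

Derivation:
(192,190): row=0b11000000, col=0b10111110, row AND col = 0b10000000 = 128; 128 != 190 -> empty
(90,60): row=0b1011010, col=0b111100, row AND col = 0b11000 = 24; 24 != 60 -> empty
(72,43): row=0b1001000, col=0b101011, row AND col = 0b1000 = 8; 8 != 43 -> empty
(180,-2): col outside [0, 180] -> not filled
(122,1): row=0b1111010, col=0b1, row AND col = 0b0 = 0; 0 != 1 -> empty
(210,38): row=0b11010010, col=0b100110, row AND col = 0b10 = 2; 2 != 38 -> empty
(112,27): row=0b1110000, col=0b11011, row AND col = 0b10000 = 16; 16 != 27 -> empty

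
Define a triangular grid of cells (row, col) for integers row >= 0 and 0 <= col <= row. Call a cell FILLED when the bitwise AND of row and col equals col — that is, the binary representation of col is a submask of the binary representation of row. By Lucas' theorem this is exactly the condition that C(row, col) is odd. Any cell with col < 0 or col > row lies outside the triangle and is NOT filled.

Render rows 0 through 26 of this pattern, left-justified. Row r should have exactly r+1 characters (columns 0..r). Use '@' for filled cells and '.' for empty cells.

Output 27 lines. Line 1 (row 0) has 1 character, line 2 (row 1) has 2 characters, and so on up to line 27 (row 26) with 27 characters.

r0=0: @
r1=1: @@
r2=10: @.@
r3=11: @@@@
r4=100: @...@
r5=101: @@..@@
r6=110: @.@.@.@
r7=111: @@@@@@@@
r8=1000: @.......@
r9=1001: @@......@@
r10=1010: @.@.....@.@
r11=1011: @@@@....@@@@
r12=1100: @...@...@...@
r13=1101: @@..@@..@@..@@
r14=1110: @.@.@.@.@.@.@.@
r15=1111: @@@@@@@@@@@@@@@@
r16=10000: @...............@
r17=10001: @@..............@@
r18=10010: @.@.............@.@
r19=10011: @@@@............@@@@
r20=10100: @...@...........@...@
r21=10101: @@..@@..........@@..@@
r22=10110: @.@.@.@.........@.@.@.@
r23=10111: @@@@@@@@........@@@@@@@@
r24=11000: @.......@.......@.......@
r25=11001: @@......@@......@@......@@
r26=11010: @.@.....@.@.....@.@.....@.@

Answer: @
@@
@.@
@@@@
@...@
@@..@@
@.@.@.@
@@@@@@@@
@.......@
@@......@@
@.@.....@.@
@@@@....@@@@
@...@...@...@
@@..@@..@@..@@
@.@.@.@.@.@.@.@
@@@@@@@@@@@@@@@@
@...............@
@@..............@@
@.@.............@.@
@@@@............@@@@
@...@...........@...@
@@..@@..........@@..@@
@.@.@.@.........@.@.@.@
@@@@@@@@........@@@@@@@@
@.......@.......@.......@
@@......@@......@@......@@
@.@.....@.@.....@.@.....@.@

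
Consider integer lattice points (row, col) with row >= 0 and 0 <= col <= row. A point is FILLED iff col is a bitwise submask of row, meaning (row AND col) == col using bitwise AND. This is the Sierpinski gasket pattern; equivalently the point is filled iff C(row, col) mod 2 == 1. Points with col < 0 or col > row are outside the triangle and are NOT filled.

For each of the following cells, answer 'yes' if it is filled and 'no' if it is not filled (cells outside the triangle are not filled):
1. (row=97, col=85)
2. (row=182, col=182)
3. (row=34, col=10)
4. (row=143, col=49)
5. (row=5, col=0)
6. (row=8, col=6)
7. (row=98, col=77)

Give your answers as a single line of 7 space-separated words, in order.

(97,85): row=0b1100001, col=0b1010101, row AND col = 0b1000001 = 65; 65 != 85 -> empty
(182,182): row=0b10110110, col=0b10110110, row AND col = 0b10110110 = 182; 182 == 182 -> filled
(34,10): row=0b100010, col=0b1010, row AND col = 0b10 = 2; 2 != 10 -> empty
(143,49): row=0b10001111, col=0b110001, row AND col = 0b1 = 1; 1 != 49 -> empty
(5,0): row=0b101, col=0b0, row AND col = 0b0 = 0; 0 == 0 -> filled
(8,6): row=0b1000, col=0b110, row AND col = 0b0 = 0; 0 != 6 -> empty
(98,77): row=0b1100010, col=0b1001101, row AND col = 0b1000000 = 64; 64 != 77 -> empty

Answer: no yes no no yes no no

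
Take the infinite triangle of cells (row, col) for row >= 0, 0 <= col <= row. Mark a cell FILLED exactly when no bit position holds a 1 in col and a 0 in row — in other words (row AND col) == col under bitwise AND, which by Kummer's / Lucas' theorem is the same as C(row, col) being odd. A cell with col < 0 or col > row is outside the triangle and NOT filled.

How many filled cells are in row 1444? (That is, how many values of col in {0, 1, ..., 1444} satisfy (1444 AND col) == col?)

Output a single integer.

1444 in binary = 10110100100
popcount(1444) = number of 1-bits in 10110100100 = 5
A col c satisfies (1444 AND c) == c iff every set bit of c is also set in 1444; each of the 5 set bits of 1444 can independently be on or off in c.
count = 2^5 = 32

Answer: 32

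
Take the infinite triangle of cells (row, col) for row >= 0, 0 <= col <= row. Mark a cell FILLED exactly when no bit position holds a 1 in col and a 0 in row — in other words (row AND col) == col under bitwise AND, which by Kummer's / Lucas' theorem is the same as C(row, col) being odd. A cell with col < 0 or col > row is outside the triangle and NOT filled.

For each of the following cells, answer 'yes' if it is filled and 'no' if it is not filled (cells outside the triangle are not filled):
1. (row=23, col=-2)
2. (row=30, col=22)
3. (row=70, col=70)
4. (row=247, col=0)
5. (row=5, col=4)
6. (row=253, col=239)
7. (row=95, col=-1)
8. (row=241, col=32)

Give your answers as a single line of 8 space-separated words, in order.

(23,-2): col outside [0, 23] -> not filled
(30,22): row=0b11110, col=0b10110, row AND col = 0b10110 = 22; 22 == 22 -> filled
(70,70): row=0b1000110, col=0b1000110, row AND col = 0b1000110 = 70; 70 == 70 -> filled
(247,0): row=0b11110111, col=0b0, row AND col = 0b0 = 0; 0 == 0 -> filled
(5,4): row=0b101, col=0b100, row AND col = 0b100 = 4; 4 == 4 -> filled
(253,239): row=0b11111101, col=0b11101111, row AND col = 0b11101101 = 237; 237 != 239 -> empty
(95,-1): col outside [0, 95] -> not filled
(241,32): row=0b11110001, col=0b100000, row AND col = 0b100000 = 32; 32 == 32 -> filled

Answer: no yes yes yes yes no no yes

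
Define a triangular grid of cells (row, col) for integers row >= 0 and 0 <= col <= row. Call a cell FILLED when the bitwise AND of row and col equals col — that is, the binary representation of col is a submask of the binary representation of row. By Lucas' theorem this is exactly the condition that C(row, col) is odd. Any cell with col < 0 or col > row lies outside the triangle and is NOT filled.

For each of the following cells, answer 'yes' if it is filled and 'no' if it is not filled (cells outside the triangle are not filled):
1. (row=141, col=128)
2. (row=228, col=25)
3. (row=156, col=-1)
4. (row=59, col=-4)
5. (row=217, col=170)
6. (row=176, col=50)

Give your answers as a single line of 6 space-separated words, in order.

Answer: yes no no no no no

Derivation:
(141,128): row=0b10001101, col=0b10000000, row AND col = 0b10000000 = 128; 128 == 128 -> filled
(228,25): row=0b11100100, col=0b11001, row AND col = 0b0 = 0; 0 != 25 -> empty
(156,-1): col outside [0, 156] -> not filled
(59,-4): col outside [0, 59] -> not filled
(217,170): row=0b11011001, col=0b10101010, row AND col = 0b10001000 = 136; 136 != 170 -> empty
(176,50): row=0b10110000, col=0b110010, row AND col = 0b110000 = 48; 48 != 50 -> empty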